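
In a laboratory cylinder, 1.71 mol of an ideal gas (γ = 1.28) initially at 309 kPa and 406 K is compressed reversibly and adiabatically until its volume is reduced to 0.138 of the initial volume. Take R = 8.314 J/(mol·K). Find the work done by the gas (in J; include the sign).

-15300 J

V₁ = nRT₁/P₁ = 1.71×8.314×406/309 = 18.7 L.
Adiabatic: TV^(γ−1) = const ⇒ T₂ = 406×(7.25)^0.280 = 707 K; PV^γ = const ⇒ P₂ = 3900 kPa.
ΔU = nCvΔT = 1.71×29.7×(707−406) = 15300 J.
Q = 0 for an adiabatic process, so W = −ΔU = -15300 J.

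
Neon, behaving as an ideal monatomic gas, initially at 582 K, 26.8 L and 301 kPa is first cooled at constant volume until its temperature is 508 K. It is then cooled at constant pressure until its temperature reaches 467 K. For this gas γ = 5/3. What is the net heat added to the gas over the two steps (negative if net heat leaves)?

-2960 J

n = P₁V₁/(RT₁) = 301×26.8/(8.314×582) = 1.67 mol.
Step 1 — Isochoric: V stays 26.8 L; P/T = const ⇒ T₂ = 508 K, P₂ = 263 kPa.
W = 0 (no volume change).
ΔU = nCvΔT = 1.67×12.5×(508−582) = -1540 J.
Q = ΔU = -1540 J.
State after step 1: P = 263 kPa, V = 26.8 L, T = 508 K.
Step 2 — Isobaric: P stays 263 kPa; V/T = const ⇒ T₂ = 467 K, V₂ = 24.6 L.
W = PΔV = 263×(24.6−26.8) kPa·L = -568 J.
ΔU = nCvΔT = 1.67×12.5×(467−508) = -852 J.
Q = ΔU + W = nCpΔT = -1420 J.
Net over both steps: W = -568 J, Q = -2960 J, ΔU = -2390 J.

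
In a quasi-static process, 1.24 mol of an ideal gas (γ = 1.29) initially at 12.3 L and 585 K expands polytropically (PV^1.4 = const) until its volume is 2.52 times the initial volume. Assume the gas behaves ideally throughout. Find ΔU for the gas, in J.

-6430 J

P₁ = nRT₁/V₁ = 1.24×8.314×585/12.3 = 490 kPa.
Polytropic n=1.4: T₂ = T₁(V₁/V₂)^(n−1) = 585×(0.397)^0.40 = 404 K; P₂ = P₁(V₁/V₂)^n = 134 kPa.
For an ideal gas ΔU = nCvΔT with Cv = R/(γ−1) = 28.7 J/(mol·K).
ΔU = 1.24×28.7×(404−585) = -6430 J.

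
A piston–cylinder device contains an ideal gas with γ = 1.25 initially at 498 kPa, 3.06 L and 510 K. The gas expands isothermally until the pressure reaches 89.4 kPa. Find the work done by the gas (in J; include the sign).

n = P₁V₁/(RT₁) = 498×3.06/(8.314×510) = 0.359 mol.
Isothermal: T stays 510 K; PV = const ⇒ V₂ = 17.0 L, P₂ = 89.4 kPa.
W = nRT ln(V₂/V₁) = 0.359×8.314×510×ln(5.57) = 2620 J.

2620 J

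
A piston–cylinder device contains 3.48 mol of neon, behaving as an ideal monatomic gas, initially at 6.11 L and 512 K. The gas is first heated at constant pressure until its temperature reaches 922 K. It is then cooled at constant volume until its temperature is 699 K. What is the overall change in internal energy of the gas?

8120 J

P₁ = nRT₁/V₁ = 3.48×8.314×512/6.11 = 2420 kPa.
Step 1 — Isobaric: P stays 2420 kPa; V/T = const ⇒ T₂ = 922 K, V₂ = 11.0 L.
W = PΔV = 2420×(11.0−6.11) kPa·L = 11900 J.
ΔU = nCvΔT = 3.48×12.5×(922−512) = 17800 J.
Q = ΔU + W = nCpΔT = 29700 J.
State after step 1: P = 2420 kPa, V = 11.0 L, T = 922 K.
Step 2 — Isochoric: V stays 11.0 L; P/T = const ⇒ T₂ = 699 K, P₂ = 1840 kPa.
W = 0 (no volume change).
ΔU = nCvΔT = 3.48×12.5×(699−922) = -9680 J.
Q = ΔU = -9680 J.
Net over both steps: W = 11900 J, Q = 20000 J, ΔU = 8120 J.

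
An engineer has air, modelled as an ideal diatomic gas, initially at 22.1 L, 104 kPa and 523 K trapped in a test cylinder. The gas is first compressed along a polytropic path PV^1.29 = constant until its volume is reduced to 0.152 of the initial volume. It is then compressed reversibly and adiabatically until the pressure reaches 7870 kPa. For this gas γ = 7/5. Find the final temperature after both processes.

1550 K

n = P₁V₁/(RT₁) = 104×22.1/(8.314×523) = 0.529 mol.
Step 1 — Polytropic n=1.29: T₂ = T₁(V₁/V₂)^(n−1) = 523×(6.58)^0.29 = 903 K; P₂ = P₁(V₁/V₂)^n = 1180 kPa.
W = (P₁V₁−P₂V₂)/(n−1) = (104×22.1−1180×3.36)/0.29 = -5760 J.
ΔU = nCvΔT = 0.529×20.8×(903−523) = 4180 J.
Q = ΔU + W = -1580 J.
State after step 1: P = 1180 kPa, V = 3.36 L, T = 903 K.
Step 2 — Adiabatic: T₂/T₁ = (P₂/P₁)^((γ−1)/γ) ⇒ T₂ = 903×(6.66)^0.286 = 1550 K; V₂ = 0.867 L.
ΔU = nCvΔT = 0.529×20.8×(1550−903) = 7140 J.
Q = 0 for an adiabatic process, so W = −ΔU = -7140 J.
Net over both steps: W = -12900 J, Q = -1580 J, ΔU = 11300 J.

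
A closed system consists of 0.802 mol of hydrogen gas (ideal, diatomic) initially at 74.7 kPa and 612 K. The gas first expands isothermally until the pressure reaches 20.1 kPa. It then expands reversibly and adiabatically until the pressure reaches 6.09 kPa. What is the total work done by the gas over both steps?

V₁ = nRT₁/P₁ = 0.802×8.314×612/74.7 = 54.6 L.
Step 1 — Isothermal: T stays 612 K; PV = const ⇒ V₂ = 203 L, P₂ = 20.1 kPa.
ΔU = 0 (ideal gas, T constant).
W = nRT ln(V₂/V₁) = 0.802×8.314×612×ln(3.72) = 5360 J.
Q = ΔU + W = 5360 J.
State after step 1: P = 20.1 kPa, V = 203 L, T = 612 K.
Step 2 — Adiabatic: T₂/T₁ = (P₂/P₁)^((γ−1)/γ) ⇒ T₂ = 612×(0.303)^0.286 = 435 K; V₂ = 476 L.
ΔU = nCvΔT = 0.802×20.8×(435−612) = -2950 J.
Q = 0 for an adiabatic process, so W = −ΔU = 2950 J.
Net over both steps: W = 8310 J, Q = 5360 J, ΔU = -2950 J.

8310 J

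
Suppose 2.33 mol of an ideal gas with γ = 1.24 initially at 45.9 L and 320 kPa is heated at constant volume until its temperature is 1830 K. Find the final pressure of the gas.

T₁ = P₁V₁/(nR) = 320×45.9/(2.33×8.314) = 758 K.
Isochoric: V stays 45.9 L; P/T = const ⇒ T₂ = 1830 K, P₂ = 772 kPa.

772 kPa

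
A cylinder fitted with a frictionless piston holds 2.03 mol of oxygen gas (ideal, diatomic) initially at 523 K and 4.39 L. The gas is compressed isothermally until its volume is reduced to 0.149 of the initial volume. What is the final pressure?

P₁ = nRT₁/V₁ = 2.03×8.314×523/4.39 = 2010 kPa.
Isothermal: T stays 523 K; PV = const ⇒ V₂ = 0.654 L, P₂ = 13500 kPa.

13500 kPa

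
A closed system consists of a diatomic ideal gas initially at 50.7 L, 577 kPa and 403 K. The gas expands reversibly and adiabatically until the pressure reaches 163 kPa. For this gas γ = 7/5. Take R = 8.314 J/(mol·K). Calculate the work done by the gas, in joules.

22200 J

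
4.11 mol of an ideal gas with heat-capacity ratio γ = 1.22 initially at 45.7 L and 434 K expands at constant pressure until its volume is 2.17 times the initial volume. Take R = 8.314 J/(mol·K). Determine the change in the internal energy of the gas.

P₁ = nRT₁/V₁ = 4.11×8.314×434/45.7 = 325 kPa.
Isobaric: P stays 325 kPa; V/T = const ⇒ T₂ = 942 K, V₂ = 99.2 L.
For an ideal gas ΔU = nCvΔT with Cv = R/(γ−1) = 37.8 J/(mol·K).
ΔU = 4.11×37.8×(942−434) = 78900 J.

78900 J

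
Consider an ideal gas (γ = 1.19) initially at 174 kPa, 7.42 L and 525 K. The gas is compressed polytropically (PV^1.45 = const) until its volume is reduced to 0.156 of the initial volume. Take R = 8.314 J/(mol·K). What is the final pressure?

2570 kPa

Polytropic n=1.45: T₂ = T₁(V₁/V₂)^(n−1) = 525×(6.41)^0.45 = 1210 K; P₂ = P₁(V₁/V₂)^n = 2570 kPa.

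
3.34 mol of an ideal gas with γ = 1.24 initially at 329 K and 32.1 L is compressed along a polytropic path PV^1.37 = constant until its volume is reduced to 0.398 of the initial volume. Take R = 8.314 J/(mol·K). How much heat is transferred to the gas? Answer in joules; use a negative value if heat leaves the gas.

5430 J

P₁ = nRT₁/V₁ = 3.34×8.314×329/32.1 = 285 kPa.
Polytropic n=1.37: T₂ = T₁(V₁/V₂)^(n−1) = 329×(2.51)^0.37 = 463 K; P₂ = P₁(V₁/V₂)^n = 1010 kPa.
W = (P₁V₁−P₂V₂)/(n−1) = (285×32.1−1010×12.8)/0.37 = -10000 J.
ΔU = nCvΔT = 3.34×34.6×(463−329) = 15500 J.
Q = ΔU + W = 5430 J.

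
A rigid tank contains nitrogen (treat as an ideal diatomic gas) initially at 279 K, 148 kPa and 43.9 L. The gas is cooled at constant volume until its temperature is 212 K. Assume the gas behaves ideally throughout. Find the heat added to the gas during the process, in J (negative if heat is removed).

n = P₁V₁/(RT₁) = 148×43.9/(8.314×279) = 2.80 mol.
Isochoric: V stays 43.9 L; P/T = const ⇒ T₂ = 212 K, P₂ = 112 kPa.
W = 0 (no volume change).
ΔU = nCvΔT = 2.80×20.8×(212−279) = -3900 J.
Q = ΔU = -3900 J.

-3900 J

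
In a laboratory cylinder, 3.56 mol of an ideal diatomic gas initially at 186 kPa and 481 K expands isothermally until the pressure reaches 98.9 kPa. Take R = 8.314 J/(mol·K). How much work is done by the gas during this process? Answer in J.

V₁ = nRT₁/P₁ = 3.56×8.314×481/186 = 76.5 L.
Isothermal: T stays 481 K; PV = const ⇒ V₂ = 144 L, P₂ = 98.9 kPa.
W = nRT ln(V₂/V₁) = 3.56×8.314×481×ln(1.88) = 8990 J.

8990 J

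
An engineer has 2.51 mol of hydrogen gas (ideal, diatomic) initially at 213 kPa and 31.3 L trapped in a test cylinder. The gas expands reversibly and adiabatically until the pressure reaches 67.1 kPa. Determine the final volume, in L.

T₁ = P₁V₁/(nR) = 213×31.3/(2.51×8.314) = 319 K.
Adiabatic: T₂/T₁ = (P₂/P₁)^((γ−1)/γ) ⇒ T₂ = 319×(0.315)^0.286 = 230 K; V₂ = 71.4 L.

71.4 L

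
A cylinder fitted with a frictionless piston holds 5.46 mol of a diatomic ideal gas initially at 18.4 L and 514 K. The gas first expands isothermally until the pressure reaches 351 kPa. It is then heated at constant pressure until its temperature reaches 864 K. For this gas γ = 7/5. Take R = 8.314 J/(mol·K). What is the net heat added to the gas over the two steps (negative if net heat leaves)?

P₁ = nRT₁/V₁ = 5.46×8.314×514/18.4 = 1270 kPa.
Step 1 — Isothermal: T stays 514 K; PV = const ⇒ V₂ = 66.5 L, P₂ = 351 kPa.
ΔU = 0 (ideal gas, T constant).
W = nRT ln(V₂/V₁) = 5.46×8.314×514×ln(3.61) = 30000 J.
Q = ΔU + W = 30000 J.
State after step 1: P = 351 kPa, V = 66.5 L, T = 514 K.
Step 2 — Isobaric: P stays 351 kPa; V/T = const ⇒ T₂ = 864 K, V₂ = 112 L.
W = PΔV = 351×(112−66.5) kPa·L = 15900 J.
ΔU = nCvΔT = 5.46×20.8×(864−514) = 39700 J.
Q = ΔU + W = nCpΔT = 55600 J.
Net over both steps: W = 45900 J, Q = 85600 J, ΔU = 39700 J.

85600 J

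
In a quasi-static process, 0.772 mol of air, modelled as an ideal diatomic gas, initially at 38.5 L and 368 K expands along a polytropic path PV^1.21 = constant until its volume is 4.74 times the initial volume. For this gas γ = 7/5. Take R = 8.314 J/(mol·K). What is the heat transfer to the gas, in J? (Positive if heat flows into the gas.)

1490 J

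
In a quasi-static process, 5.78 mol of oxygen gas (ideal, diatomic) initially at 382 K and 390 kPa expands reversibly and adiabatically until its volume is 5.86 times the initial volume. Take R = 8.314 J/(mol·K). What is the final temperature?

188 K

V₁ = nRT₁/P₁ = 5.78×8.314×382/390 = 47.1 L.
Adiabatic: TV^(γ−1) = const ⇒ T₂ = 382×(0.171)^0.400 = 188 K; PV^γ = const ⇒ P₂ = 32.8 kPa.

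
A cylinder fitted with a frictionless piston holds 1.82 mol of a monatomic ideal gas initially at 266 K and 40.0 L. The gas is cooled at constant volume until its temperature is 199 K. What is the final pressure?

75.3 kPa

P₁ = nRT₁/V₁ = 1.82×8.314×266/40.0 = 101 kPa.
Isochoric: V stays 40.0 L; P/T = const ⇒ T₂ = 199 K, P₂ = 75.3 kPa.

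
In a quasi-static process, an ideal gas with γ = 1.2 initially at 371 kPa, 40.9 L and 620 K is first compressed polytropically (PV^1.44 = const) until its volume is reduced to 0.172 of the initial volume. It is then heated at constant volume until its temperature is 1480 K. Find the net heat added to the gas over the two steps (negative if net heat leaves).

64900 J

n = P₁V₁/(RT₁) = 371×40.9/(8.314×620) = 2.94 mol.
Step 1 — Polytropic n=1.44: T₂ = T₁(V₁/V₂)^(n−1) = 620×(5.81)^0.44 = 1350 K; P₂ = P₁(V₁/V₂)^n = 4680 kPa.
W = (P₁V₁−P₂V₂)/(n−1) = (371×40.9−4680×7.03)/0.44 = -40300 J.
ΔU = nCvΔT = 2.94×41.6×(1350−620) = 88700 J.
Q = ΔU + W = 48400 J.
State after step 1: P = 4680 kPa, V = 7.03 L, T = 1350 K.
Step 2 — Isochoric: V stays 7.03 L; P/T = const ⇒ T₂ = 1480 K, P₂ = 5150 kPa.
W = 0 (no volume change).
ΔU = nCvΔT = 2.94×41.6×(1480−1350) = 16500 J.
Q = ΔU = 16500 J.
Net over both steps: W = -40300 J, Q = 64900 J, ΔU = 105000 J.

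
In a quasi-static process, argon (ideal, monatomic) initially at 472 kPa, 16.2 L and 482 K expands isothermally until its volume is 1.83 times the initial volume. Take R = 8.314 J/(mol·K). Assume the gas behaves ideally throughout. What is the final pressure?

Isothermal: T stays 482 K; PV = const ⇒ V₂ = 29.6 L, P₂ = 258 kPa.

258 kPa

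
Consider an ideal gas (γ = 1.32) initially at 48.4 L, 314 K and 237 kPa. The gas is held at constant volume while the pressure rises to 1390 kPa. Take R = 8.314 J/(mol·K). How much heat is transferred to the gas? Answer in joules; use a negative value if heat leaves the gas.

174000 J

n = P₁V₁/(RT₁) = 237×48.4/(8.314×314) = 4.39 mol.
Isochoric: V stays 48.4 L; P/T = const ⇒ T₂ = 1840 K, P₂ = 1390 kPa.
W = 0 (no volume change).
ΔU = nCvΔT = 4.39×26.0×(1840−314) = 174000 J.
Q = ΔU = 174000 J.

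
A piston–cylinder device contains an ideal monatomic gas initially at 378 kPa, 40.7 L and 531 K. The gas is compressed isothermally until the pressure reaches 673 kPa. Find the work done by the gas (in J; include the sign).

-8870 J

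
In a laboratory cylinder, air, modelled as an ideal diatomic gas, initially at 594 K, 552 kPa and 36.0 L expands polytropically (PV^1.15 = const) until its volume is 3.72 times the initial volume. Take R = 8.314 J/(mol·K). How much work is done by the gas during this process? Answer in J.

23700 J

n = P₁V₁/(RT₁) = 552×36.0/(8.314×594) = 4.02 mol.
Polytropic n=1.15: T₂ = T₁(V₁/V₂)^(n−1) = 594×(0.269)^0.15 = 488 K; P₂ = P₁(V₁/V₂)^n = 122 kPa.
W = (P₁V₁−P₂V₂)/(n−1) = (552×36.0−122×134)/0.15 = 23700 J.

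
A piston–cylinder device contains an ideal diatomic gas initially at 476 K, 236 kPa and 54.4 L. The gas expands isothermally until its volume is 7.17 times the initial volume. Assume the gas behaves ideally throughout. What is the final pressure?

32.9 kPa

Isothermal: T stays 476 K; PV = const ⇒ V₂ = 390 L, P₂ = 32.9 kPa.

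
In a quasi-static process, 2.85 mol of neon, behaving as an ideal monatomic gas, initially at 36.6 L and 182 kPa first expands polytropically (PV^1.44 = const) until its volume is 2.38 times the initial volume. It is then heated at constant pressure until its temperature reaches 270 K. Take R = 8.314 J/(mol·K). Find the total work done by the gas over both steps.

T₁ = P₁V₁/(nR) = 182×36.6/(2.85×8.314) = 281 K.
Step 1 — Polytropic n=1.44: T₂ = T₁(V₁/V₂)^(n−1) = 281×(0.420)^0.44 = 192 K; P₂ = P₁(V₁/V₂)^n = 52.2 kPa.
W = (P₁V₁−P₂V₂)/(n−1) = (182×36.6−52.2×87.1)/0.44 = 4800 J.
ΔU = nCvΔT = 2.85×12.5×(192−281) = -3170 J.
Q = ΔU + W = 1630 J.
State after step 1: P = 52.2 kPa, V = 87.1 L, T = 192 K.
Step 2 — Isobaric: P stays 52.2 kPa; V/T = const ⇒ T₂ = 270 K, V₂ = 123 L.
W = PΔV = 52.2×(123−87.1) kPa·L = 1850 J.
ΔU = nCvΔT = 2.85×12.5×(270−192) = 2770 J.
Q = ΔU + W = nCpΔT = 4620 J.
Net over both steps: W = 6650 J, Q = 6260 J, ΔU = -395 J.

6650 J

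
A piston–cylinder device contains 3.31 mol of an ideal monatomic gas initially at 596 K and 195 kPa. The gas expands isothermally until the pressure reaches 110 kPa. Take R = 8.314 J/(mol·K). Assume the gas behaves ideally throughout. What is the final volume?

149 L

V₁ = nRT₁/P₁ = 3.31×8.314×596/195 = 84.1 L.
Isothermal: T stays 596 K; PV = const ⇒ V₂ = 149 L, P₂ = 110 kPa.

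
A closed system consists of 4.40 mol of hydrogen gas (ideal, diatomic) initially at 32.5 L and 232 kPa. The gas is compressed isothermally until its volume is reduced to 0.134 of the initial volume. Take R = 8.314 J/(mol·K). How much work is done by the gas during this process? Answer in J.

T₁ = P₁V₁/(nR) = 232×32.5/(4.40×8.314) = 206 K.
Isothermal: T stays 206 K; PV = const ⇒ V₂ = 4.36 L, P₂ = 1730 kPa.
W = nRT ln(V₂/V₁) = 4.40×8.314×206×ln(0.134) = -15200 J.

-15200 J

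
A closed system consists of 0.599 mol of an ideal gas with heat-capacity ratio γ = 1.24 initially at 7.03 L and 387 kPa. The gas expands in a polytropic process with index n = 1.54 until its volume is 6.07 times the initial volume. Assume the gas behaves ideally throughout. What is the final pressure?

24.1 kPa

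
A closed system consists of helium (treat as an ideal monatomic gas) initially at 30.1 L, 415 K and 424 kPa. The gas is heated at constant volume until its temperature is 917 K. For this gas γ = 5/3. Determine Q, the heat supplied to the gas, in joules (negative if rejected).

n = P₁V₁/(RT₁) = 424×30.1/(8.314×415) = 3.70 mol.
Isochoric: V stays 30.1 L; P/T = const ⇒ T₂ = 917 K, P₂ = 937 kPa.
W = 0 (no volume change).
ΔU = nCvΔT = 3.70×12.5×(917−415) = 23200 J.
Q = ΔU = 23200 J.

23200 J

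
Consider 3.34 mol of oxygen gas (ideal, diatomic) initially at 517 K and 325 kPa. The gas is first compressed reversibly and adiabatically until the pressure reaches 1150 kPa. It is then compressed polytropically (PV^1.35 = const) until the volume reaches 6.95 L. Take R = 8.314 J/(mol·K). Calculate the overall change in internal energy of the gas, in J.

35800 J

V₁ = nRT₁/P₁ = 3.34×8.314×517/325 = 44.2 L.
Step 1 — Adiabatic: T₂/T₁ = (P₂/P₁)^((γ−1)/γ) ⇒ T₂ = 517×(3.54)^0.286 = 742 K; V₂ = 17.9 L.
ΔU = nCvΔT = 3.34×20.8×(742−517) = 15600 J.
Q = 0 for an adiabatic process, so W = −ΔU = -15600 J.
State after step 1: P = 1150 kPa, V = 17.9 L, T = 742 K.
Step 2 — Polytropic n=1.35: T₂ = T₁(V₁/V₂)^(n−1) = 742×(2.58)^0.35 = 1030 K; P₂ = P₁(V₁/V₂)^n = 4130 kPa.
W = (P₁V₁−P₂V₂)/(n−1) = (1150×17.9−4130×6.95)/0.35 = -23100 J.
ΔU = nCvΔT = 3.34×20.8×(1030−742) = 20200 J.
Q = ΔU + W = -2890 J.
Net over both steps: W = -38700 J, Q = -2890 J, ΔU = 35800 J.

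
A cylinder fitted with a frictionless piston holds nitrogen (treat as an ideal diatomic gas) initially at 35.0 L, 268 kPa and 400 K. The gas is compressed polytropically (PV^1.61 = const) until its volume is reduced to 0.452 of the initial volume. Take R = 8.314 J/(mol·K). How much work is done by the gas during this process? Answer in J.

-9580 J

n = P₁V₁/(RT₁) = 268×35.0/(8.314×400) = 2.82 mol.
Polytropic n=1.61: T₂ = T₁(V₁/V₂)^(n−1) = 400×(2.21)^0.61 = 649 K; P₂ = P₁(V₁/V₂)^n = 962 kPa.
W = (P₁V₁−P₂V₂)/(n−1) = (268×35.0−962×15.8)/0.61 = -9580 J.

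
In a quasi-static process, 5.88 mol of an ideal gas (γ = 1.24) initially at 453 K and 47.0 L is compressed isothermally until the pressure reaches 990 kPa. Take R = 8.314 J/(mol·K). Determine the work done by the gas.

P₁ = nRT₁/V₁ = 5.88×8.314×453/47.0 = 471 kPa.
Isothermal: T stays 453 K; PV = const ⇒ V₂ = 22.4 L, P₂ = 990 kPa.
W = nRT ln(V₂/V₁) = 5.88×8.314×453×ln(0.476) = -16400 J.

-16400 J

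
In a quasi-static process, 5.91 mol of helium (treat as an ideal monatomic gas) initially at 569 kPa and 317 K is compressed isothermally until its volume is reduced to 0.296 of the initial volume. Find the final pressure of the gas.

1920 kPa

V₁ = nRT₁/P₁ = 5.91×8.314×317/569 = 27.4 L.
Isothermal: T stays 317 K; PV = const ⇒ V₂ = 8.10 L, P₂ = 1920 kPa.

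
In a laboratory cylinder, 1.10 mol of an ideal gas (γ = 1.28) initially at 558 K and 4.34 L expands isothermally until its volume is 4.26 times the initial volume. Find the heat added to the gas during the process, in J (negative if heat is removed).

7400 J

P₁ = nRT₁/V₁ = 1.10×8.314×558/4.34 = 1180 kPa.
Isothermal: T stays 558 K; PV = const ⇒ V₂ = 18.5 L, P₂ = 276 kPa.
ΔU = 0 (ideal gas, T constant).
W = nRT ln(V₂/V₁) = 1.10×8.314×558×ln(4.26) = 7400 J.
Q = ΔU + W = 7400 J.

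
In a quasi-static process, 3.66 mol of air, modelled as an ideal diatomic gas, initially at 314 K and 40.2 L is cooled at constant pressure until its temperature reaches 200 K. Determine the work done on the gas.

3470 J

P₁ = nRT₁/V₁ = 3.66×8.314×314/40.2 = 238 kPa.
Isobaric: P stays 238 kPa; V/T = const ⇒ T₂ = 200 K, V₂ = 25.6 L.
W = PΔV = 238×(25.6−40.2) kPa·L = -3470 J.
Work done on the gas = −W_by = 3470 J.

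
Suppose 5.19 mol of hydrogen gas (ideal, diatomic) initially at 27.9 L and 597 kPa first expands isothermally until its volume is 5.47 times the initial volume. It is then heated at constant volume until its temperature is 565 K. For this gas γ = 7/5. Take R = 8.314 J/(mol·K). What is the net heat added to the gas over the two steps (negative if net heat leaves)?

T₁ = P₁V₁/(nR) = 597×27.9/(5.19×8.314) = 386 K.
Step 1 — Isothermal: T stays 386 K; PV = const ⇒ V₂ = 153 L, P₂ = 109 kPa.
ΔU = 0 (ideal gas, T constant).
W = nRT ln(V₂/V₁) = 5.19×8.314×386×ln(5.47) = 28300 J.
Q = ΔU + W = 28300 J.
State after step 1: P = 109 kPa, V = 153 L, T = 386 K.
Step 2 — Isochoric: V stays 153 L; P/T = const ⇒ T₂ = 565 K, P₂ = 160 kPa.
W = 0 (no volume change).
ΔU = nCvΔT = 5.19×20.8×(565−386) = 19300 J.
Q = ΔU = 19300 J.
Net over both steps: W = 28300 J, Q = 47600 J, ΔU = 19300 J.

47600 J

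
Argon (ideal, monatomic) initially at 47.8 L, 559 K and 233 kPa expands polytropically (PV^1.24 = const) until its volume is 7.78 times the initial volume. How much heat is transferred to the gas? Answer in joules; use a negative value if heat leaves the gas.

n = P₁V₁/(RT₁) = 233×47.8/(8.314×559) = 2.40 mol.
Polytropic n=1.24: T₂ = T₁(V₁/V₂)^(n−1) = 559×(0.129)^0.24 = 342 K; P₂ = P₁(V₁/V₂)^n = 18.3 kPa.
W = (P₁V₁−P₂V₂)/(n−1) = (233×47.8−18.3×372)/0.24 = 18000 J.
ΔU = nCvΔT = 2.40×12.5×(342−559) = -6500 J.
Q = ΔU + W = 11500 J.

11500 J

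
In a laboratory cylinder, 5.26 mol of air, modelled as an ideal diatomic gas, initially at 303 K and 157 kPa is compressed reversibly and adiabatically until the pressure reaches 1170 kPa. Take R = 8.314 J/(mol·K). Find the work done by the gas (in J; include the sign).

-25700 J

V₁ = nRT₁/P₁ = 5.26×8.314×303/157 = 84.4 L.
Adiabatic: T₂/T₁ = (P₂/P₁)^((γ−1)/γ) ⇒ T₂ = 303×(7.45)^0.286 = 538 K; V₂ = 20.1 L.
ΔU = nCvΔT = 5.26×20.8×(538−303) = 25700 J.
Q = 0 for an adiabatic process, so W = −ΔU = -25700 J.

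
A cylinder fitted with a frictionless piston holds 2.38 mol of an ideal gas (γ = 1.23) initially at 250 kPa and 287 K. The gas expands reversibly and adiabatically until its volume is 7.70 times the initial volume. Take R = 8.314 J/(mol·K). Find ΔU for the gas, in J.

V₁ = nRT₁/P₁ = 2.38×8.314×287/250 = 22.7 L.
Adiabatic: TV^(γ−1) = const ⇒ T₂ = 287×(0.130)^0.230 = 179 K; PV^γ = const ⇒ P₂ = 20.3 kPa.
For an ideal gas ΔU = nCvΔT with Cv = R/(γ−1) = 36.1 J/(mol·K).
ΔU = 2.38×36.1×(179−287) = -9250 J.

-9250 J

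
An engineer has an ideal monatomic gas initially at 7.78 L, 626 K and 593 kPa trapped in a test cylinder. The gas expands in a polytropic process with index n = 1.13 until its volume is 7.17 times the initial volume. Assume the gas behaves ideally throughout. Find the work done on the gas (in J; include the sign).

-8020 J

n = P₁V₁/(RT₁) = 593×7.78/(8.314×626) = 0.886 mol.
Polytropic n=1.13: T₂ = T₁(V₁/V₂)^(n−1) = 626×(0.139)^0.13 = 485 K; P₂ = P₁(V₁/V₂)^n = 64.0 kPa.
W = (P₁V₁−P₂V₂)/(n−1) = (593×7.78−64.0×55.8)/0.13 = 8020 J.
Work done on the gas = −W_by = -8020 J.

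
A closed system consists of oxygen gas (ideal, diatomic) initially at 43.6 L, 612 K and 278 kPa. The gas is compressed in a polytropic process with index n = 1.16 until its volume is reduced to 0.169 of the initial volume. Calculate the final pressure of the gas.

Polytropic n=1.16: T₂ = T₁(V₁/V₂)^(n−1) = 612×(5.92)^0.16 = 813 K; P₂ = P₁(V₁/V₂)^n = 2190 kPa.

2190 kPa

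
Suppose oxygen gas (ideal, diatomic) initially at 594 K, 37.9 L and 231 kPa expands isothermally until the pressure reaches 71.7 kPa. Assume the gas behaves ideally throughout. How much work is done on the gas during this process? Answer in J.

n = P₁V₁/(RT₁) = 231×37.9/(8.314×594) = 1.77 mol.
Isothermal: T stays 594 K; PV = const ⇒ V₂ = 122 L, P₂ = 71.7 kPa.
W = nRT ln(V₂/V₁) = 1.77×8.314×594×ln(3.22) = 10200 J.
Work done on the gas = −W_by = -10200 J.

-10200 J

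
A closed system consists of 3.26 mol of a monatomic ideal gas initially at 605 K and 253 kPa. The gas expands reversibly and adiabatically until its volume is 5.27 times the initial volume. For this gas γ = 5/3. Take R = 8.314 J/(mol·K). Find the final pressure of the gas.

15.9 kPa

V₁ = nRT₁/P₁ = 3.26×8.314×605/253 = 64.8 L.
Adiabatic: TV^(γ−1) = const ⇒ T₂ = 605×(0.190)^0.667 = 200 K; PV^γ = const ⇒ P₂ = 15.9 kPa.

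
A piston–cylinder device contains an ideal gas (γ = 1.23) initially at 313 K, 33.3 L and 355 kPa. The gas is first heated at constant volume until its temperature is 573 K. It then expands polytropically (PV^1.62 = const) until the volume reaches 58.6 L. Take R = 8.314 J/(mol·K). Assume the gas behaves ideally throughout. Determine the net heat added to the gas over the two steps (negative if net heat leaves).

25200 J

n = P₁V₁/(RT₁) = 355×33.3/(8.314×313) = 4.54 mol.
Step 1 — Isochoric: V stays 33.3 L; P/T = const ⇒ T₂ = 573 K, P₂ = 650 kPa.
W = 0 (no volume change).
ΔU = nCvΔT = 4.54×36.1×(573−313) = 42700 J.
Q = ΔU = 42700 J.
State after step 1: P = 650 kPa, V = 33.3 L, T = 573 K.
Step 2 — Polytropic n=1.62: T₂ = T₁(V₁/V₂)^(n−1) = 573×(0.568)^0.62 = 404 K; P₂ = P₁(V₁/V₂)^n = 260 kPa.
W = (P₁V₁−P₂V₂)/(n−1) = (650×33.3−260×58.6)/0.62 = 10300 J.
ΔU = nCvΔT = 4.54×36.1×(404−573) = -27800 J.
Q = ΔU + W = -17500 J.
Net over both steps: W = 10300 J, Q = 25200 J, ΔU = 14900 J.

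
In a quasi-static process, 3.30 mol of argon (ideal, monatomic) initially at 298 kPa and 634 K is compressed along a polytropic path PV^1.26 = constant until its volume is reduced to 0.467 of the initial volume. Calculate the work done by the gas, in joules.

-14600 J

V₁ = nRT₁/P₁ = 3.30×8.314×634/298 = 58.4 L.
Polytropic n=1.26: T₂ = T₁(V₁/V₂)^(n−1) = 634×(2.14)^0.26 = 773 K; P₂ = P₁(V₁/V₂)^n = 778 kPa.
W = (P₁V₁−P₂V₂)/(n−1) = (298×58.4−778×27.3)/0.26 = -14600 J.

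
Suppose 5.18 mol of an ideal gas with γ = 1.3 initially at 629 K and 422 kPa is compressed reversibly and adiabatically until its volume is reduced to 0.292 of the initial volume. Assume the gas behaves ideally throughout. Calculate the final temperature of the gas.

910 K

V₁ = nRT₁/P₁ = 5.18×8.314×629/422 = 64.2 L.
Adiabatic: TV^(γ−1) = const ⇒ T₂ = 629×(3.42)^0.300 = 910 K; PV^γ = const ⇒ P₂ = 2090 kPa.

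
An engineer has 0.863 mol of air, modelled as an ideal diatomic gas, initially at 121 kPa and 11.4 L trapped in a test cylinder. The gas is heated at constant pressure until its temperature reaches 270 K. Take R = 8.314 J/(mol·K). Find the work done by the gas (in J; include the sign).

T₁ = P₁V₁/(nR) = 121×11.4/(0.863×8.314) = 192 K.
Isobaric: P stays 121 kPa; V/T = const ⇒ T₂ = 270 K, V₂ = 16.0 L.
W = PΔV = 121×(16.0−11.4) kPa·L = 558 J.

558 J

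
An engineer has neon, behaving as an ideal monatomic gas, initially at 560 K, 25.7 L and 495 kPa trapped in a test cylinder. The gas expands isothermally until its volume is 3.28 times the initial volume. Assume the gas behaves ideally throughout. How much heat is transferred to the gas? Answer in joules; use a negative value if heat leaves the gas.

n = P₁V₁/(RT₁) = 495×25.7/(8.314×560) = 2.73 mol.
Isothermal: T stays 560 K; PV = const ⇒ V₂ = 84.3 L, P₂ = 151 kPa.
ΔU = 0 (ideal gas, T constant).
W = nRT ln(V₂/V₁) = 2.73×8.314×560×ln(3.28) = 15100 J.
Q = ΔU + W = 15100 J.

15100 J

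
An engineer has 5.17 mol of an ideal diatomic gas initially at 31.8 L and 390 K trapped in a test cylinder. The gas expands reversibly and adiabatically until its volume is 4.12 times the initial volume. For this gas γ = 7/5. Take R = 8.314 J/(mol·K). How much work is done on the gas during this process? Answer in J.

-18100 J

P₁ = nRT₁/V₁ = 5.17×8.314×390/31.8 = 527 kPa.
Adiabatic: TV^(γ−1) = const ⇒ T₂ = 390×(0.243)^0.400 = 221 K; PV^γ = const ⇒ P₂ = 72.6 kPa.
ΔU = nCvΔT = 5.17×20.8×(221−390) = -18100 J.
Q = 0 for an adiabatic process, so W = −ΔU = 18100 J.
Work done on the gas = −W_by = -18100 J.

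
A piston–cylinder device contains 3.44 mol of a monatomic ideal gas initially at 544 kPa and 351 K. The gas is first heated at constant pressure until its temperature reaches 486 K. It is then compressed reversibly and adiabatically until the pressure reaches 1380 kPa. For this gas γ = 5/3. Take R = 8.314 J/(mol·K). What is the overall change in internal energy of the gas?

V₁ = nRT₁/P₁ = 3.44×8.314×351/544 = 18.5 L.
Step 1 — Isobaric: P stays 544 kPa; V/T = const ⇒ T₂ = 486 K, V₂ = 25.6 L.
W = PΔV = 544×(25.6−18.5) kPa·L = 3860 J.
ΔU = nCvΔT = 3.44×12.5×(486−351) = 5790 J.
Q = ΔU + W = nCpΔT = 9650 J.
State after step 1: P = 544 kPa, V = 25.6 L, T = 486 K.
Step 2 — Adiabatic: T₂/T₁ = (P₂/P₁)^((γ−1)/γ) ⇒ T₂ = 486×(2.54)^0.400 = 705 K; V₂ = 14.6 L.
ΔU = nCvΔT = 3.44×12.5×(705−486) = 9410 J.
Q = 0 for an adiabatic process, so W = −ΔU = -9410 J.
Net over both steps: W = -5550 J, Q = 9650 J, ΔU = 15200 J.

15200 J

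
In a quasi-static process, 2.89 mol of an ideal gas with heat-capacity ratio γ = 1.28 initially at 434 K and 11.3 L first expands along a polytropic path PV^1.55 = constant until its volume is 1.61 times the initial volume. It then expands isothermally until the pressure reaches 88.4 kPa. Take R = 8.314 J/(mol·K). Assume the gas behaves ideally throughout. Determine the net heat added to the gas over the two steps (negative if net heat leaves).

8690 J

P₁ = nRT₁/V₁ = 2.89×8.314×434/11.3 = 923 kPa.
Step 1 — Polytropic n=1.55: T₂ = T₁(V₁/V₂)^(n−1) = 434×(0.621)^0.55 = 334 K; P₂ = P₁(V₁/V₂)^n = 441 kPa.
W = (P₁V₁−P₂V₂)/(n−1) = (923×11.3−441×18.2)/0.55 = 4370 J.
ΔU = nCvΔT = 2.89×29.7×(334−434) = -8580 J.
Q = ΔU + W = -4210 J.
State after step 1: P = 441 kPa, V = 18.2 L, T = 334 K.
Step 2 — Isothermal: T stays 334 K; PV = const ⇒ V₂ = 90.8 L, P₂ = 88.4 kPa.
ΔU = 0 (ideal gas, T constant).
W = nRT ln(V₂/V₁) = 2.89×8.314×334×ln(4.99) = 12900 J.
Q = ΔU + W = 12900 J.
Net over both steps: W = 17300 J, Q = 8690 J, ΔU = -8580 J.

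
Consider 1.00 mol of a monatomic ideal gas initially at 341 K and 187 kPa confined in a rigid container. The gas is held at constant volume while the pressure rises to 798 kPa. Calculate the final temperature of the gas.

1460 K

V₁ = nRT₁/P₁ = 1.00×8.314×341/187 = 15.2 L.
Isochoric: V stays 15.2 L; P/T = const ⇒ T₂ = 1460 K, P₂ = 798 kPa.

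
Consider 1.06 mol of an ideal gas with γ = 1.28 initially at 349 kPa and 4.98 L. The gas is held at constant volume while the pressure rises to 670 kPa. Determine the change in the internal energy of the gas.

T₁ = P₁V₁/(nR) = 349×4.98/(1.06×8.314) = 197 K.
Isochoric: V stays 4.98 L; P/T = const ⇒ T₂ = 379 K, P₂ = 670 kPa.
For an ideal gas ΔU = nCvΔT with Cv = R/(γ−1) = 29.7 J/(mol·K).
ΔU = 1.06×29.7×(379−197) = 5710 J.

5710 J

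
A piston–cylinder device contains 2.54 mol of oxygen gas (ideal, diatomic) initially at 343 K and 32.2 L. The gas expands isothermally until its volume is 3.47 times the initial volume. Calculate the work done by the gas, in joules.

9010 J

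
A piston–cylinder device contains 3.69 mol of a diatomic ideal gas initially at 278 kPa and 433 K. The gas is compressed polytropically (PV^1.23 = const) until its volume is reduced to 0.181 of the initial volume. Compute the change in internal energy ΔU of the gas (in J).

V₁ = nRT₁/P₁ = 3.69×8.314×433/278 = 47.8 L.
Polytropic n=1.23: T₂ = T₁(V₁/V₂)^(n−1) = 433×(5.52)^0.23 = 642 K; P₂ = P₁(V₁/V₂)^n = 2280 kPa.
For an ideal gas ΔU = nCvΔT with Cv = (5/2)R = 20.8 J/(mol·K).
ΔU = 3.69×20.8×(642−433) = 16000 J.

16000 J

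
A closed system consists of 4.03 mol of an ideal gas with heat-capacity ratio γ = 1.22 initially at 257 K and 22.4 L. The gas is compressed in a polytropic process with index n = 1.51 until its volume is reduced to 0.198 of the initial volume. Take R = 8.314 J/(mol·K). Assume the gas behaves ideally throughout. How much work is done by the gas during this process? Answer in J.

P₁ = nRT₁/V₁ = 4.03×8.314×257/22.4 = 384 kPa.
Polytropic n=1.51: T₂ = T₁(V₁/V₂)^(n−1) = 257×(5.05)^0.51 = 587 K; P₂ = P₁(V₁/V₂)^n = 4430 kPa.
W = (P₁V₁−P₂V₂)/(n−1) = (384×22.4−4430×4.44)/0.51 = -21700 J.

-21700 J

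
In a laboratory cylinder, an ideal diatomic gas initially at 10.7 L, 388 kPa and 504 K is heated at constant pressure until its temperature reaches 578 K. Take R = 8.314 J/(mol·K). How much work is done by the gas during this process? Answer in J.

610 J

n = P₁V₁/(RT₁) = 388×10.7/(8.314×504) = 0.991 mol.
Isobaric: P stays 388 kPa; V/T = const ⇒ T₂ = 578 K, V₂ = 12.3 L.
W = PΔV = 388×(12.3−10.7) kPa·L = 610 J.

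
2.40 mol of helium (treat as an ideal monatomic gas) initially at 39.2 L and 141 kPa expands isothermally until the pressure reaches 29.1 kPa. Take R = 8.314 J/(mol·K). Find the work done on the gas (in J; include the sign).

T₁ = P₁V₁/(nR) = 141×39.2/(2.40×8.314) = 277 K.
Isothermal: T stays 277 K; PV = const ⇒ V₂ = 190 L, P₂ = 29.1 kPa.
W = nRT ln(V₂/V₁) = 2.40×8.314×277×ln(4.85) = 8720 J.
Work done on the gas = −W_by = -8720 J.

-8720 J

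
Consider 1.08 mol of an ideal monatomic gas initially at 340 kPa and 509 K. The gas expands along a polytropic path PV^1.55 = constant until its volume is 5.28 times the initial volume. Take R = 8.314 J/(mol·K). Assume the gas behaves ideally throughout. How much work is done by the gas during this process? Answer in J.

4980 J

V₁ = nRT₁/P₁ = 1.08×8.314×509/340 = 13.4 L.
Polytropic n=1.55: T₂ = T₁(V₁/V₂)^(n−1) = 509×(0.189)^0.55 = 204 K; P₂ = P₁(V₁/V₂)^n = 25.8 kPa.
W = (P₁V₁−P₂V₂)/(n−1) = (340×13.4−25.8×71.0)/0.55 = 4980 J.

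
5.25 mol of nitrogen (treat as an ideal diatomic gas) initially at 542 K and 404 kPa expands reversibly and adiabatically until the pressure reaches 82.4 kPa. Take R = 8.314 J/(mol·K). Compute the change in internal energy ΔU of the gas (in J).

V₁ = nRT₁/P₁ = 5.25×8.314×542/404 = 58.6 L.
Adiabatic: T₂/T₁ = (P₂/P₁)^((γ−1)/γ) ⇒ T₂ = 542×(0.204)^0.286 = 344 K; V₂ = 182 L.
For an ideal gas ΔU = nCvΔT with Cv = (5/2)R = 20.8 J/(mol·K).
ΔU = 5.25×20.8×(344−542) = -21600 J.

-21600 J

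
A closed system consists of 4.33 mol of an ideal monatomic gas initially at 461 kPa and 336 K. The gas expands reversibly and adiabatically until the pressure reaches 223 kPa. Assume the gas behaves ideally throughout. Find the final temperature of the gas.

V₁ = nRT₁/P₁ = 4.33×8.314×336/461 = 26.2 L.
Adiabatic: T₂/T₁ = (P₂/P₁)^((γ−1)/γ) ⇒ T₂ = 336×(0.484)^0.400 = 251 K; V₂ = 40.6 L.

251 K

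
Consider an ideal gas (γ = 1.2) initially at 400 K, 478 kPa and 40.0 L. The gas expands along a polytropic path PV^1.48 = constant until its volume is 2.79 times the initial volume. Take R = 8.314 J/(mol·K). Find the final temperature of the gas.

Polytropic n=1.48: T₂ = T₁(V₁/V₂)^(n−1) = 400×(0.358)^0.48 = 244 K; P₂ = P₁(V₁/V₂)^n = 105 kPa.

244 K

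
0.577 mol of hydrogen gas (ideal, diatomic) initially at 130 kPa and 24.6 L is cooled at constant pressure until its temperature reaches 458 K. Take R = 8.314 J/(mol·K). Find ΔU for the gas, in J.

-2500 J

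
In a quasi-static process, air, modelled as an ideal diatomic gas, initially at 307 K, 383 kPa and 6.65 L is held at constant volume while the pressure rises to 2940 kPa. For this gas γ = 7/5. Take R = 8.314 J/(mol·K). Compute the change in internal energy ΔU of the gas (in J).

42500 J

n = P₁V₁/(RT₁) = 383×6.65/(8.314×307) = 0.998 mol.
Isochoric: V stays 6.65 L; P/T = const ⇒ T₂ = 2360 K, P₂ = 2940 kPa.
For an ideal gas ΔU = nCvΔT with Cv = (5/2)R = 20.8 J/(mol·K).
ΔU = 0.998×20.8×(2360−307) = 42500 J.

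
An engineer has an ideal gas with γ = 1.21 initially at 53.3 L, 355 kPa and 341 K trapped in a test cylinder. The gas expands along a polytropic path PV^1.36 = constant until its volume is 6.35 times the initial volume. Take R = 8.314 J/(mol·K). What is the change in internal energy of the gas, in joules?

-43800 J

n = P₁V₁/(RT₁) = 355×53.3/(8.314×341) = 6.67 mol.
Polytropic n=1.36: T₂ = T₁(V₁/V₂)^(n−1) = 341×(0.157)^0.36 = 175 K; P₂ = P₁(V₁/V₂)^n = 28.7 kPa.
For an ideal gas ΔU = nCvΔT with Cv = R/(γ−1) = 39.6 J/(mol·K).
ΔU = 6.67×39.6×(175−341) = -43800 J.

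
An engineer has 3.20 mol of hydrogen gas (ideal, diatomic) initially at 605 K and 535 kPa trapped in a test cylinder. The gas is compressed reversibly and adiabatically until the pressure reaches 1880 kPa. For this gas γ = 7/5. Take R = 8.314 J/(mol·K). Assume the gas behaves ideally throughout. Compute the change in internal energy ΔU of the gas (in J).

V₁ = nRT₁/P₁ = 3.20×8.314×605/535 = 30.1 L.
Adiabatic: T₂/T₁ = (P₂/P₁)^((γ−1)/γ) ⇒ T₂ = 605×(3.51)^0.286 = 866 K; V₂ = 12.3 L.
For an ideal gas ΔU = nCvΔT with Cv = (5/2)R = 20.8 J/(mol·K).
ΔU = 3.20×20.8×(866−605) = 17400 J.

17400 J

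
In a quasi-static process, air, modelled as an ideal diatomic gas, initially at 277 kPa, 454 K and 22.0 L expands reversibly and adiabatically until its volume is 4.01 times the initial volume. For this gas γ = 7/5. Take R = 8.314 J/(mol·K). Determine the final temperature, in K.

260 K

Adiabatic: TV^(γ−1) = const ⇒ T₂ = 454×(0.249)^0.400 = 260 K; PV^γ = const ⇒ P₂ = 39.6 kPa.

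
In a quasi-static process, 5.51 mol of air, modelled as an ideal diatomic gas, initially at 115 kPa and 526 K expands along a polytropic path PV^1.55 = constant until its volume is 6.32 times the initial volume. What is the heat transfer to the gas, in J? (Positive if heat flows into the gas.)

V₁ = nRT₁/P₁ = 5.51×8.314×526/115 = 210 L.
Polytropic n=1.55: T₂ = T₁(V₁/V₂)^(n−1) = 526×(0.158)^0.55 = 191 K; P₂ = P₁(V₁/V₂)^n = 6.60 kPa.
W = (P₁V₁−P₂V₂)/(n−1) = (115×210−6.60×1320)/0.55 = 27900 J.
ΔU = nCvΔT = 5.51×20.8×(191−526) = -38400 J.
Q = ΔU + W = -10500 J.

-10500 J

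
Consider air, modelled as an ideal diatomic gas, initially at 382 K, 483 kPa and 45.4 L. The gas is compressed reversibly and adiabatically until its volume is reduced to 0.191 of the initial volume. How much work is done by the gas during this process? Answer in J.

-51500 J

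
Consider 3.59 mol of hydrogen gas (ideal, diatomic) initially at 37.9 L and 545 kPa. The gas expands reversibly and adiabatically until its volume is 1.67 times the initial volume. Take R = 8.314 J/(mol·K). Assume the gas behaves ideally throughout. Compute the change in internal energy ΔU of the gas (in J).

-9580 J

T₁ = P₁V₁/(nR) = 545×37.9/(3.59×8.314) = 692 K.
Adiabatic: TV^(γ−1) = const ⇒ T₂ = 692×(0.599)^0.400 = 564 K; PV^γ = const ⇒ P₂ = 266 kPa.
For an ideal gas ΔU = nCvΔT with Cv = (5/2)R = 20.8 J/(mol·K).
ΔU = 3.59×20.8×(564−692) = -9580 J.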